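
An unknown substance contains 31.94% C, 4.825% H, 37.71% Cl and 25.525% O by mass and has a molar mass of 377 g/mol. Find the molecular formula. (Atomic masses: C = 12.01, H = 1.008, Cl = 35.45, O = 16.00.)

C10H18Cl4O6

Assume 100 g: 31.94 g C, 4.825 g H, 37.71 g Cl, 25.525 g O.
C: 31.94 g ÷ 12.01 g/mol = 2.659 mol
H: 4.825 g ÷ 1.008 g/mol = 4.787 mol
Cl: 37.71 g ÷ 35.45 g/mol = 1.064 mol
O: 25.525 g ÷ 16.00 g/mol = 1.595 mol
Ratios (÷ 1.064): C 2.500, H 4.500, Cl 1.000, O 1.500
Scaling by 2: C 5.00, H 9.00, Cl 2.00, O 3.00 → C5H9Cl2O3
Empirical-formula mass = 188.02 g/mol
n = 377 / 188.02 = 2.01 ≈ 2
Molecular formula = (C5H9Cl2O3)×2 = C10H18Cl4O6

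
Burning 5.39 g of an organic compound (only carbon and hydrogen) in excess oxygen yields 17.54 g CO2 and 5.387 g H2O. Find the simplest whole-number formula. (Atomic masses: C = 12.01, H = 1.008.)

mol C = 17.54 / 44.01 = 0.3985; mass C = 0.3985 × 12.01 = 4.787 g
mol H = 2 × (5.387 / 18.02) = 0.5979; mass H = 0.5979 × 1.008 = 0.6027 g
Divide by the smallest (0.3985 mol C): C 1.000, H 1.500
Scaling by 2: C 2.00, H 3.00 → C2H3

C2H3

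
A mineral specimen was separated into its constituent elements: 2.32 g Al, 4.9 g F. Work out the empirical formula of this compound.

AlF3

n(Al) = 2.32/26.98 = 0.08599, n(F) = 4.9/19.00 = 0.2579
Smallest is Al at 0.08599 mol; normalising gives Al 1.000, F 2.999
→ AlF3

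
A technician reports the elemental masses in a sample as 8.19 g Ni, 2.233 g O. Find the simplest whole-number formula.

Moles — Ni: 8.19 / 58.69 = 0.1395 mol; O: 2.233 / 16.00 = 0.1396 mol
Ratios (÷ 0.1395): Ni 1.000, O 1.000
≈ 1:1 → NiO

NiO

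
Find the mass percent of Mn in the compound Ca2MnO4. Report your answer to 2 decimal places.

Molar mass = 2(40.08) + 1(54.94) + 4(16.00) = 199.100 g/mol
Mass of Mn per mole = 1 × 54.94 = 54.940 g
% Mn = 54.940 / 199.100 × 100 = 27.59%

27.59%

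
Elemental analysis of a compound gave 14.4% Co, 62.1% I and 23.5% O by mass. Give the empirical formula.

Assume 100 g: 14.4 g Co, 62.1 g I, 23.5 g O.
Co: 14.4 g ÷ 58.93 g/mol = 0.2444 mol
I: 62.1 g ÷ 126.90 g/mol = 0.4894 mol
O: 23.5 g ÷ 16.00 g/mol = 1.469 mol
Divide by the smallest (0.2444 mol Co): Co 1.000, I 2.003, O 6.011
→ CoI2O6

CoI2O6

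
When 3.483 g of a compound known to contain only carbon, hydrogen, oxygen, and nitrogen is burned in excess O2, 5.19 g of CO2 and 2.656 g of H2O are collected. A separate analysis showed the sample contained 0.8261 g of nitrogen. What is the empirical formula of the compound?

C2H5NO

mol C = 5.19 / 44.01 = 0.1179; mass C = 0.1179 × 12.01 = 1.416 g
mol H = 2 × (2.656 / 18.02) = 0.2948; mass H = 0.2948 × 1.008 = 0.2971 g
mol N = 0.8261 / 14.01 = 0.05897
mass O = 3.483 − (2.540) = 0.9434 g → mol O = 0.05897
Ratios (÷ 0.05897): C 2.000, H 4.999, N 1.000, O 1.000
≈ 2:5:1:1 → C2H5NO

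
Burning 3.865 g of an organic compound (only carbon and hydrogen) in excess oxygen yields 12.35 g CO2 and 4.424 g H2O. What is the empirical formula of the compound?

C4H7

mol C = 12.35 / 44.01 = 0.2806; mass C = 0.2806 × 12.01 = 3.370 g
mol H = 2 × (4.424 / 18.02) = 0.4910; mass H = 0.4910 × 1.008 = 0.4949 g
Ratios (÷ 0.2806): C 1.000, H 1.750
Scaling by 4: C 4.00, H 7.00 → C4H7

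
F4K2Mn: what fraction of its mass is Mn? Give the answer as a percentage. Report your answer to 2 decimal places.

Molar mass = 4(19.00) + 2(39.10) + 1(54.94) = 209.140 g/mol
Mass of Mn per mole = 1 × 54.94 = 54.940 g
% Mn = 54.940 / 209.140 × 100 = 26.27%

26.27%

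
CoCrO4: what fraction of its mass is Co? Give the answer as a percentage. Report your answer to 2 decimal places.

Molar mass = 1(58.93) + 1(52.00) + 4(16.00) = 174.930 g/mol
Mass of Co per mole = 1 × 58.93 = 58.930 g
% Co = 58.930 / 174.930 × 100 = 33.69%

33.69%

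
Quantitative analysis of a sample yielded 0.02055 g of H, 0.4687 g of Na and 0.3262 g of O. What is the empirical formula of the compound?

HNaO

Moles — H: 0.02055 / 1.008 = 0.02039 mol; Na: 0.4687 / 22.99 = 0.02039 mol; O: 0.3262 / 16.00 = 0.02039 mol
Divide by the smallest (0.02039 mol H): H 1.000, Na 1.000, O 1.000
Ratio ≈ 1:1:1, so the empirical formula is HNaO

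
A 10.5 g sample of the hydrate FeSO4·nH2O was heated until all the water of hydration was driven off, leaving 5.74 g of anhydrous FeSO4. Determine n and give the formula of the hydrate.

Mass of water lost = 10.5 − 5.74 = 4.76 g → 4.76 / 18.02 = 0.2642 mol H2O
Molar mass of FeSO4 = 151.92 g/mol → mol FeSO4 = 5.74 / 151.92 = 0.03778
n = 0.2642 / 0.03778 = 6.99 ≈ 7 → FeSO4·7H2O

FeSO4·7H2O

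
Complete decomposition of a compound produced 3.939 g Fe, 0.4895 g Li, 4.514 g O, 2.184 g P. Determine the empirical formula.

FeLiO4P

Moles — Fe: 3.939 / 55.85 = 0.07053 mol; Li: 0.4895 / 6.94 = 0.07053 mol; O: 4.514 / 16.00 = 0.2821 mol; P: 2.184 / 30.97 = 0.07052 mol
Smallest is P at 0.07052 mol; normalising gives Fe 1.000, Li 1.000, O 4.001, P 1.000
Ratio ≈ 1:1:4:1, so the empirical formula is FeLiO4P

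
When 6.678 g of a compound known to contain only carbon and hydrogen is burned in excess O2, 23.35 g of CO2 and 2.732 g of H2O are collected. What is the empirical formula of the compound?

mol C = 23.35 / 44.01 = 0.5306; mass C = 0.5306 × 12.01 = 6.372 g
mol H = 2 × (2.732 / 18.02) = 0.3032; mass H = 0.3032 × 1.008 = 0.3056 g
Smallest is H at 0.3032 mol; normalising gives C 1.750, H 1.000
Multiply by 4: C 7.00, H 4.00 → C7H4

C7H4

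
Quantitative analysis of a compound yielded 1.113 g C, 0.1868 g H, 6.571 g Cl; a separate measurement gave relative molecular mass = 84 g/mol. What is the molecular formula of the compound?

Moles — C: 1.113 / 12.01 = 0.09267 mol; H: 0.1868 / 1.008 = 0.1853 mol; Cl: 6.571 / 35.45 = 0.1854 mol
Divide by the smallest (0.09267 mol C): C 1.000, H 2.000, Cl 2.000
→ CH2Cl2
Empirical-formula mass = 84.93 g/mol
n = 84 / 84.93 = 0.99 ≈ 1
Molecular formula = empirical formula = CH2Cl2

CH2Cl2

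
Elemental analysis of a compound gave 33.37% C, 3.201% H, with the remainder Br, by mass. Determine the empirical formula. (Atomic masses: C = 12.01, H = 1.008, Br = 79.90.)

Assume 100 g: 33.37 g C, 3.201 g H, 63.429 g Br.
n(C) = 33.37/12.01 = 2.779, n(H) = 3.201/1.008 = 3.176, n(Br) = 63.429/79.90 = 0.7939
Smallest is Br at 0.7939 mol; normalising gives C 3.500, H 4.000, Br 1.000
Multiply by 2: C 7.00, H 8.00, Br 2.00 → C7H8Br2

C7H8Br2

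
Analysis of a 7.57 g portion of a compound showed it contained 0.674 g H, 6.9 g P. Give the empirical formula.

Moles — H: 0.674 / 1.008 = 0.6687 mol; P: 6.9 / 30.97 = 0.2228 mol
Divide by the smallest (0.2228 mol P): H 3.001, P 1.000
Ratio ≈ 3:1, so the empirical formula is H3P

H3P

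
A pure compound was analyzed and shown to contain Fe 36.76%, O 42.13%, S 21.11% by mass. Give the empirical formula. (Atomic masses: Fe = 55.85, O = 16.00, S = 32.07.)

FeO4S

Assume 100 g: 36.76 g Fe, 42.13 g O, 21.11 g S.
Moles — Fe: 36.76 / 55.85 = 0.6582 mol; O: 42.13 / 16.00 = 2.633 mol; S: 21.11 / 32.07 = 0.6582 mol
Ratios (÷ 0.6582): Fe 1.000, O 4.001, S 1.000
Ratio ≈ 1:4:1, so the empirical formula is FeO4S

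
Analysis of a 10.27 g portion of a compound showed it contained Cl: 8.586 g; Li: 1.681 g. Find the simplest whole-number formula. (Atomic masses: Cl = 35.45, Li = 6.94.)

ClLi

Moles — Cl: 8.586 / 35.45 = 0.2422 mol; Li: 1.681 / 6.94 = 0.2422 mol
Smallest is Cl at 0.2422 mol; normalising gives Cl 1.000, Li 1.000
Ratio ≈ 1:1, so the empirical formula is ClLi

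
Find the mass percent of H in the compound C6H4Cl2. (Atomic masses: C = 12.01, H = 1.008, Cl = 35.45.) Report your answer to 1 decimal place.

Molar mass = 6(12.01) + 4(1.008) + 2(35.45) = 146.992 g/mol
Mass of H per mole = 4 × 1.008 = 4.032 g
% H = 4.032 / 146.992 × 100 = 2.7%

2.7%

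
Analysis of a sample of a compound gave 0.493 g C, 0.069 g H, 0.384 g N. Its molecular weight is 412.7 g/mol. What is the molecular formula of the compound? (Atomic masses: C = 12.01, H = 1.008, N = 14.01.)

C18H30N12

C: 0.493 g ÷ 12.01 g/mol = 0.04105 mol
H: 0.069 g ÷ 1.008 g/mol = 0.06845 mol
N: 0.384 g ÷ 14.01 g/mol = 0.02741 mol
Divide by the smallest (0.02741 mol N): C 1.498, H 2.497, N 1.000
Scaling by 2: C 3.00, H 4.99, N 2.00 → C3H5N2
Empirical-formula mass = 69.09 g/mol
n = 412.7 / 69.09 = 5.97 ≈ 6
Molecular formula = (C3H5N2)×6 = C18H30N12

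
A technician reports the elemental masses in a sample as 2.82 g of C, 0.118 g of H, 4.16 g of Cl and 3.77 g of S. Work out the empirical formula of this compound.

C2HClS

n(C) = 2.82/12.01 = 0.2348, n(H) = 0.118/1.008 = 0.1171, n(Cl) = 4.16/35.45 = 0.1173, n(S) = 3.77/32.07 = 0.1176
Smallest is H at 0.1171 mol; normalising gives C 2.006, H 1.000, Cl 1.002, S 1.004
Ratio ≈ 2:1:1:1, so the empirical formula is C2HClS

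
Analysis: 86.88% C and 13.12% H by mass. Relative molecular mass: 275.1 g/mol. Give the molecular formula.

C20H36

Assume 100 g: 86.88 g C, 13.12 g H.
n(C) = 86.88/12.01 = 7.234, n(H) = 13.12/1.008 = 13.02
Ratios (÷ 7.234): C 1.000, H 1.799
Multiply by 5: C 5.00, H 9.00 → C5H9
Empirical-formula mass = 69.12 g/mol
n = 275.1 / 69.12 = 3.98 ≈ 4
Molecular formula = (C5H9)×4 = C20H36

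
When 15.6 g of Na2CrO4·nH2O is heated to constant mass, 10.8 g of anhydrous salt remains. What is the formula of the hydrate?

Mass of water lost = 15.6 − 10.8 = 4.8 g → 4.8 / 18.02 = 0.2664 mol H2O
Molar mass of Na2CrO4 = 161.98 g/mol → mol Na2CrO4 = 10.8 / 161.98 = 0.06667
n = 0.2664 / 0.06667 = 4.00 ≈ 4 → Na2CrO4·4H2O

Na2CrO4·4H2O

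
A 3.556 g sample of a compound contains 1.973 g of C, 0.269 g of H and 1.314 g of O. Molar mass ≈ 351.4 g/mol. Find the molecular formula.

C16H26O8

C: 1.973 g ÷ 12.01 g/mol = 0.1643 mol
H: 0.269 g ÷ 1.008 g/mol = 0.2669 mol
O: 1.314 g ÷ 16.00 g/mol = 0.08213 mol
Ratios (÷ 0.08213): C 2.000, H 3.249, O 1.000
×4: C 8.00, H 13.00, O 4.00 → C8H13O4
Empirical-formula mass = 173.18 g/mol
n = 351.4 / 173.18 = 2.03 ≈ 2
Molecular formula = (C8H13O4)×2 = C16H26O8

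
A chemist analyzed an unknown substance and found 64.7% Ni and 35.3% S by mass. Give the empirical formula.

NiS

Assume 100 g: 64.7 g Ni, 35.3 g S.
Moles — Ni: 64.7 / 58.69 = 1.102 mol; S: 35.3 / 32.07 = 1.101 mol
Ratios (÷ 1.101): Ni 1.002, S 1.000
≈ 1:1 → NiS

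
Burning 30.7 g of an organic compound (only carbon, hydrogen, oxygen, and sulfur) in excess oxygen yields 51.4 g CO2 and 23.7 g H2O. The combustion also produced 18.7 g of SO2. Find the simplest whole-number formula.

C4H9OS

mol C = 51.4 / 44.01 = 1.168; mass C = 1.168 × 12.01 = 14.03 g
mol H = 2 × (23.7 / 18.02) = 2.630; mass H = 2.630 × 1.008 = 2.651 g
mol S = 18.7 / 64.07 = 0.2919; mass S = 9.360 g
mass O = 30.7 − (26.04) = 4.662 g → mol O = 0.2914
Ratios (÷ 0.2914): C 4.009, H 9.028, O 1.000, S 1.002
≈ 4:9:1:1 → C4H9OS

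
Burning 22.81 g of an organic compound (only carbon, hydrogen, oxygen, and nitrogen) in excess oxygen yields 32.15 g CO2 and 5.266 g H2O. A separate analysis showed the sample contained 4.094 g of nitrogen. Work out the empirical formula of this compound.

C5H4N2O4

mol C = 32.15 / 44.01 = 0.7305; mass C = 0.7305 × 12.01 = 8.773 g
mol H = 2 × (5.266 / 18.02) = 0.5845; mass H = 0.5845 × 1.008 = 0.5891 g
mol N = 4.094 / 14.01 = 0.2922
mass O = 22.81 − (13.46) = 9.353 g → mol O = 0.5846
Ratios (÷ 0.2922): C 2.500, H 2.000, N 1.000, O 2.000
Scaling by 2: C 5.00, H 4.00, N 2.00, O 4.00 → C5H4N2O4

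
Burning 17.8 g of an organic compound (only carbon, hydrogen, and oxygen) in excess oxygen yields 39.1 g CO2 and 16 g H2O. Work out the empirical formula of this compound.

mol C = 39.1 / 44.01 = 0.8884; mass C = 0.8884 × 12.01 = 10.67 g
mol H = 2 × (16 / 18.02) = 1.776; mass H = 1.776 × 1.008 = 1.790 g
mass O = 17.8 − (12.46) = 5.340 g → mol O = 0.3337
Divide by the smallest (0.3337 mol O): C 2.662, H 5.321, O 1.000
Scaling by 3: C 7.99, H 15.96, O 3.00 → C8H16O3

C8H16O3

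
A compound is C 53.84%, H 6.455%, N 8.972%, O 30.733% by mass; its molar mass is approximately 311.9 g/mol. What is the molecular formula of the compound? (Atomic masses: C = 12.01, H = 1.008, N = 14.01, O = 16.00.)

Assume 100 g: 53.84 g C, 6.455 g H, 8.972 g N, 30.733 g O.
Moles — C: 53.84 / 12.01 = 4.483 mol; H: 6.455 / 1.008 = 6.404 mol; N: 8.972 / 14.01 = 0.6404 mol; O: 30.733 / 16.00 = 1.921 mol
Smallest is N at 0.6404 mol; normalising gives C 7.000, H 10.000, N 1.000, O 2.999
Ratio ≈ 7:10:1:3, so the empirical formula is C7H10NO3
Empirical-formula mass = 156.16 g/mol
n = 311.9 / 156.16 = 2.00 ≈ 2
Molecular formula = (C7H10NO3)×2 = C14H20N2O6

C14H20N2O6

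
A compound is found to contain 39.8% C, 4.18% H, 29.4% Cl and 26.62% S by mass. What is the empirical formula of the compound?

C4H5ClS

Assume 100 g: 39.8 g C, 4.18 g H, 29.4 g Cl, 26.62 g S.
n(C) = 39.8/12.01 = 3.314, n(H) = 4.18/1.008 = 4.147, n(Cl) = 29.4/35.45 = 0.8293, n(S) = 26.62/32.07 = 0.8301
Ratios (÷ 0.8293): C 3.996, H 5.000, Cl 1.000, S 1.001
≈ 4:5:1:1 → C4H5ClS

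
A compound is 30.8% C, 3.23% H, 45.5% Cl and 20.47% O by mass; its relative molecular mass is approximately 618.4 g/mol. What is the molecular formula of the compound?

C16H20Cl8O8

Assume 100 g: 30.8 g C, 3.23 g H, 45.5 g Cl, 20.47 g O.
n(C) = 30.8/12.01 = 2.565, n(H) = 3.23/1.008 = 3.204, n(Cl) = 45.5/35.45 = 1.283, n(O) = 20.47/16.00 = 1.279
Ratios (÷ 1.279): C 2.005, H 2.505, Cl 1.003, O 1.000
×2: C 4.01, H 5.01, Cl 2.01, O 2.00 → C4H5Cl2O2
Empirical-formula mass = 155.98 g/mol
n = 618.4 / 155.98 = 3.96 ≈ 4
Molecular formula = (C4H5Cl2O2)×4 = C16H20Cl8O8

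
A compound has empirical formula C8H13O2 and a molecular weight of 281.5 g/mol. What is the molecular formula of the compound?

C16H26O4

Empirical-formula mass = 141.18 g/mol
n = 281.5 / 141.18 = 1.99 ≈ 2
Molecular formula = (C8H13O2)2 = C16H26O4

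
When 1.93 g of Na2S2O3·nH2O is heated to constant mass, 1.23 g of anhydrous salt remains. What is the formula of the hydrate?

Na2S2O3·5H2O

Mass of water lost = 1.93 − 1.23 = 0.7 g → 0.7 / 18.02 = 0.03885 mol H2O
Molar mass of Na2S2O3 = 158.12 g/mol → mol Na2S2O3 = 1.23 / 158.12 = 0.007779
n = 0.03885 / 0.007779 = 4.99 ≈ 5 → Na2S2O3·5H2O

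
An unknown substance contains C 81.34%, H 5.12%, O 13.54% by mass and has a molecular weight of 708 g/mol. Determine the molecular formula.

Assume 100 g: 81.34 g C, 5.12 g H, 13.54 g O.
C: 81.34 g ÷ 12.01 g/mol = 6.773 mol
H: 5.12 g ÷ 1.008 g/mol = 5.079 mol
O: 13.54 g ÷ 16.00 g/mol = 0.8462 mol
Divide by the smallest (0.8462 mol O): C 8.003, H 6.002, O 1.000
≈ 8:6:1 → C8H6O
Empirical-formula mass = 118.13 g/mol
n = 708 / 118.13 = 5.99 ≈ 6
Molecular formula = (C8H6O)×6 = C48H36O6

C48H36O6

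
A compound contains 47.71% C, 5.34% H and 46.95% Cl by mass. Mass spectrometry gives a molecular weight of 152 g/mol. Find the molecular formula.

C6H8Cl2

Assume 100 g: 47.71 g C, 5.34 g H, 46.95 g Cl.
C: 47.71 g ÷ 12.01 g/mol = 3.973 mol
H: 5.34 g ÷ 1.008 g/mol = 5.298 mol
Cl: 46.95 g ÷ 35.45 g/mol = 1.324 mol
Ratios (÷ 1.324): C 2.999, H 4.000, Cl 1.000
→ C3H4Cl
Empirical-formula mass = 75.51 g/mol
n = 152 / 75.51 = 2.01 ≈ 2
Molecular formula = (C3H4Cl)×2 = C6H8Cl2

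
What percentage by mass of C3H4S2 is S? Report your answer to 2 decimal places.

Molar mass = 3(12.01) + 4(1.008) + 2(32.07) = 104.202 g/mol
Mass of S per mole = 2 × 32.07 = 64.140 g
% S = 64.140 / 104.202 × 100 = 61.55%

61.55%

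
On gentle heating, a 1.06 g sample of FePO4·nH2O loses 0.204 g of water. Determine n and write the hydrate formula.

Mass of anhydrous FePO4 = 1.06 − 0.204 = 0.856 g
mol H2O = 0.204 / 18.02 = 0.01132
Molar mass of FePO4 = 150.82 g/mol → mol FePO4 = 0.856 / 150.82 = 0.005676
n = 0.01132 / 0.005676 = 1.99 ≈ 2 → FePO4·2H2O

FePO4·2H2O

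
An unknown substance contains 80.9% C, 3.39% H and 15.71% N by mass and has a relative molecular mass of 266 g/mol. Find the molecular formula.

C18H9N3

Assume 100 g: 80.9 g C, 3.39 g H, 15.71 g N.
C: 80.9 g ÷ 12.01 g/mol = 6.736 mol
H: 3.39 g ÷ 1.008 g/mol = 3.363 mol
N: 15.71 g ÷ 14.01 g/mol = 1.121 mol
Smallest is N at 1.121 mol; normalising gives C 6.007, H 2.999, N 1.000
Ratio ≈ 6:3:1, so the empirical formula is C6H3N
Empirical-formula mass = 89.09 g/mol
n = 266 / 89.09 = 2.99 ≈ 3
Molecular formula = (C6H3N)×3 = C18H9N3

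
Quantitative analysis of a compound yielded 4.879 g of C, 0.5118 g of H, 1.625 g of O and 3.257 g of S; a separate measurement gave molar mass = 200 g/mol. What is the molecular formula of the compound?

C8H10O2S2

Moles — C: 4.879 / 12.01 = 0.4062 mol; H: 0.5118 / 1.008 = 0.5077 mol; O: 1.625 / 16.00 = 0.1016 mol; S: 3.257 / 32.07 = 0.1016 mol
Smallest is S at 0.1016 mol; normalising gives C 4.000, H 4.999, O 1.000, S 1.000
≈ 4:5:1:1 → C4H5OS
Empirical-formula mass = 101.15 g/mol
n = 200 / 101.15 = 1.98 ≈ 2
Molecular formula = (C4H5OS)×2 = C8H10O2S2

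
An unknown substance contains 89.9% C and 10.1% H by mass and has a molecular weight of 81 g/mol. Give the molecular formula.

Assume 100 g: 89.9 g C, 10.1 g H.
n(C) = 89.9/12.01 = 7.485, n(H) = 10.1/1.008 = 10.02
Smallest is C at 7.485 mol; normalising gives C 1.000, H 1.339
Scaling by 3: C 3.00, H 4.02 → C3H4
Empirical-formula mass = 40.06 g/mol
n = 81 / 40.06 = 2.02 ≈ 2
Molecular formula = (C3H4)×2 = C6H8

C6H8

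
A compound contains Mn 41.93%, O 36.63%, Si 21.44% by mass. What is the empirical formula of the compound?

MnO3Si

Assume 100 g: 41.93 g Mn, 36.63 g O, 21.44 g Si.
n(Mn) = 41.93/54.94 = 0.7632, n(O) = 36.63/16.00 = 2.289, n(Si) = 21.44/28.09 = 0.7633
Divide by the smallest (0.7632 mol Mn): Mn 1.000, O 3.000, Si 1.000
≈ 1:3:1 → MnO3Si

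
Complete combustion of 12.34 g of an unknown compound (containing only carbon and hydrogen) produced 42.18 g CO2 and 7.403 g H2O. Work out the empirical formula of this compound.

mol C = 42.18 / 44.01 = 0.9584; mass C = 0.9584 × 12.01 = 11.51 g
mol H = 2 × (7.403 / 18.02) = 0.8216; mass H = 0.8216 × 1.008 = 0.8282 g
Smallest is H at 0.8216 mol; normalising gives C 1.166, H 1.000
Multiply by 6: C 7.00, H 6.00 → C7H6

C7H6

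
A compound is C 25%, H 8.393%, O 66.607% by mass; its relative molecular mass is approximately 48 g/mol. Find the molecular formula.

CH4O2

Assume 100 g: 25 g C, 8.393 g H, 66.607 g O.
C: 25 g ÷ 12.01 g/mol = 2.082 mol
H: 8.393 g ÷ 1.008 g/mol = 8.326 mol
O: 66.607 g ÷ 16.00 g/mol = 4.163 mol
Divide by the smallest (2.082 mol C): C 1.000, H 4.000, O 2.000
Ratio ≈ 1:4:2, so the empirical formula is CH4O2
Empirical-formula mass = 48.04 g/mol
n = 48 / 48.04 = 1.00 ≈ 1
Molecular formula = empirical formula = CH4O2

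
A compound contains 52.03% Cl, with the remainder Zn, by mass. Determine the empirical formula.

Assume 100 g: 52.03 g Cl, 47.97 g Zn.
Moles — Cl: 52.03 / 35.45 = 1.468 mol; Zn: 47.97 / 65.38 = 0.7337 mol
Divide by the smallest (0.7337 mol Zn): Cl 2.000, Zn 1.000
Ratio ≈ 2:1, so the empirical formula is Cl2Zn

Cl2Zn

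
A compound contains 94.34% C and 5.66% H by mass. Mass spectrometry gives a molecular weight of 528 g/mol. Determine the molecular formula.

C42H30

Assume 100 g: 94.34 g C, 5.66 g H.
n(C) = 94.34/12.01 = 7.855, n(H) = 5.66/1.008 = 5.615
Divide by the smallest (5.615 mol H): C 1.399, H 1.000
Scaling by 5: C 6.99, H 5.00 → C7H5
Empirical-formula mass = 89.11 g/mol
n = 528 / 89.11 = 5.93 ≈ 6
Molecular formula = (C7H5)×6 = C42H30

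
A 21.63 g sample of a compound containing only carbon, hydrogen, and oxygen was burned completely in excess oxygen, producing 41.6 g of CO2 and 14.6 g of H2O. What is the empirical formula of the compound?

C7H12O4

mol C = 41.6 / 44.01 = 0.9452; mass C = 0.9452 × 12.01 = 11.35 g
mol H = 2 × (14.6 / 18.02) = 1.620; mass H = 1.620 × 1.008 = 1.633 g
mass O = 21.63 − (12.99) = 8.644 g → mol O = 0.5403
Smallest is O at 0.5403 mol; normalising gives C 1.750, H 2.999, O 1.000
Multiply by 4: C 7.00, H 12.00, O 4.00 → C7H12O4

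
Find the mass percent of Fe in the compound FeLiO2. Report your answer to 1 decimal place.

Molar mass = 1(55.85) + 1(6.94) + 2(16.00) = 94.790 g/mol
Mass of Fe per mole = 1 × 55.85 = 55.850 g
% Fe = 55.850 / 94.790 × 100 = 58.9%

58.9%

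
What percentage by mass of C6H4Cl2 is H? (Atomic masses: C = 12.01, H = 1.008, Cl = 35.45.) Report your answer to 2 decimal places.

2.74%

Molar mass = 6(12.01) + 4(1.008) + 2(35.45) = 146.992 g/mol
Mass of H per mole = 4 × 1.008 = 4.032 g
% H = 4.032 / 146.992 × 100 = 2.74%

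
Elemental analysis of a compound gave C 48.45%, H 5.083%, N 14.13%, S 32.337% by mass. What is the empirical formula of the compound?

C4H5NS

Assume 100 g: 48.45 g C, 5.083 g H, 14.13 g N, 32.337 g S.
C: 48.45 g ÷ 12.01 g/mol = 4.034 mol
H: 5.083 g ÷ 1.008 g/mol = 5.043 mol
N: 14.13 g ÷ 14.01 g/mol = 1.009 mol
S: 32.337 g ÷ 32.07 g/mol = 1.008 mol
Divide by the smallest (1.008 mol S): C 4.001, H 5.001, N 1.000, S 1.000
→ C4H5NS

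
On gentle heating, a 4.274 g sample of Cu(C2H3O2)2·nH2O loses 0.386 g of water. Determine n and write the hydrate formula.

Cu(C2H3O2)2·H2O

Mass of anhydrous Cu(C2H3O2)2 = 4.274 − 0.386 = 3.888 g
mol H2O = 0.386 / 18.02 = 0.02142
Molar mass of Cu(C2H3O2)2 = 181.64 g/mol → mol Cu(C2H3O2)2 = 3.888 / 181.64 = 0.02141
n = 0.02142 / 0.02141 = 1.00 ≈ 1 → Cu(C2H3O2)2·H2O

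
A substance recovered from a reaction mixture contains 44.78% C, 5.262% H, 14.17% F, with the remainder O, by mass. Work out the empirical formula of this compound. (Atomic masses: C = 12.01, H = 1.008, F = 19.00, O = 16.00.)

Assume 100 g: 44.78 g C, 5.262 g H, 14.17 g F, 35.788 g O.
Moles — C: 44.78 / 12.01 = 3.729 mol; H: 5.262 / 1.008 = 5.22 mol; F: 14.17 / 19.00 = 0.7458 mol; O: 35.788 / 16.00 = 2.237 mol
Divide by the smallest (0.7458 mol F): C 4.999, H 7.000, F 1.000, O 2.999
Ratio ≈ 5:7:1:3, so the empirical formula is C5H7FO3

C5H7FO3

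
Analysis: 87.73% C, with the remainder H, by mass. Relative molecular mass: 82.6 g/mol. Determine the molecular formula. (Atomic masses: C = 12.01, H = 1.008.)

C6H10

Assume 100 g: 87.73 g C, 12.27 g H.
n(C) = 87.73/12.01 = 7.305, n(H) = 12.27/1.008 = 12.17
Smallest is C at 7.305 mol; normalising gives C 1.000, H 1.666
×3: C 3.00, H 5.00 → C3H5
Empirical-formula mass = 41.07 g/mol
n = 82.6 / 41.07 = 2.01 ≈ 2
Molecular formula = (C3H5)×2 = C6H10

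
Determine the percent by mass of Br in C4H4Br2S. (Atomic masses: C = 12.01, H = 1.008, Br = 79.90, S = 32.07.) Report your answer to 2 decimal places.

65.51%

Molar mass = 4(12.01) + 4(1.008) + 2(79.90) + 1(32.07) = 243.942 g/mol
Mass of Br per mole = 2 × 79.90 = 159.800 g
% Br = 159.800 / 243.942 × 100 = 65.51%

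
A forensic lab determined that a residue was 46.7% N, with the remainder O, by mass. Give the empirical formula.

Assume 100 g: 46.7 g N, 53.3 g O.
N: 46.7 g ÷ 14.01 g/mol = 3.333 mol
O: 53.3 g ÷ 16.00 g/mol = 3.331 mol
Divide by the smallest (3.331 mol O): N 1.001, O 1.000
≈ 1:1 → NO

NO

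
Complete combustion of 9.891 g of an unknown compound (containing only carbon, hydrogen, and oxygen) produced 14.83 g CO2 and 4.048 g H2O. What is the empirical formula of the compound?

mol C = 14.83 / 44.01 = 0.3370; mass C = 0.3370 × 12.01 = 4.047 g
mol H = 2 × (4.048 / 18.02) = 0.4493; mass H = 0.4493 × 1.008 = 0.4529 g
mass O = 9.891 − (4.500) = 5.391 g → mol O = 0.3369
Divide by the smallest (0.3369 mol O): C 1.000, H 1.333, O 1.000
Scaling by 3: C 3.00, H 4.00, O 3.00 → C3H4O3

C3H4O3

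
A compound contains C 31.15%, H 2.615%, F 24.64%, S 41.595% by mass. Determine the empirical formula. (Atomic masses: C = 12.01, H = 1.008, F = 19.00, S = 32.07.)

Assume 100 g: 31.15 g C, 2.615 g H, 24.64 g F, 41.595 g S.
C: 31.15 g ÷ 12.01 g/mol = 2.594 mol
H: 2.615 g ÷ 1.008 g/mol = 2.594 mol
F: 24.64 g ÷ 19.00 g/mol = 1.297 mol
S: 41.595 g ÷ 32.07 g/mol = 1.297 mol
Ratios (÷ 1.297): C 2.000, H 2.000, F 1.000, S 1.000
Ratio ≈ 2:2:1:1, so the empirical formula is C2H2FS

C2H2FS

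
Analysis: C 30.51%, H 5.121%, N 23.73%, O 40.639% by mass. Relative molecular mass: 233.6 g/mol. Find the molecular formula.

C6H12N4O6

Assume 100 g: 30.51 g C, 5.121 g H, 23.73 g N, 40.639 g O.
Moles — C: 30.51 / 12.01 = 2.54 mol; H: 5.121 / 1.008 = 5.08 mol; N: 23.73 / 14.01 = 1.694 mol; O: 40.639 / 16.00 = 2.54 mol
Ratios (÷ 1.694): C 1.500, H 2.999, N 1.000, O 1.500
Scaling by 2: C 3.00, H 6.00, N 2.00, O 3.00 → C3H6N2O3
Empirical-formula mass = 118.10 g/mol
n = 233.6 / 118.10 = 1.98 ≈ 2
Molecular formula = (C3H6N2O3)×2 = C6H12N4O6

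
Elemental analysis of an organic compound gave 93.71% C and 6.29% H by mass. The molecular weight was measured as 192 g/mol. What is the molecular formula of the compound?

C15H12

Assume 100 g: 93.71 g C, 6.29 g H.
Moles — C: 93.71 / 12.01 = 7.803 mol; H: 6.29 / 1.008 = 6.24 mol
Ratios (÷ 6.24): C 1.250, H 1.000
×4: C 5.00, H 4.00 → C5H4
Empirical-formula mass = 64.08 g/mol
n = 192 / 64.08 = 3.00 ≈ 3
Molecular formula = (C5H4)×3 = C15H12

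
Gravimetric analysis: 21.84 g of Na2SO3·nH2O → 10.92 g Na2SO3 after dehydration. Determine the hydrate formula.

Na2SO3·7H2O

Mass of water lost = 21.84 − 10.92 = 10.92 g → 10.92 / 18.02 = 0.606 mol H2O
Molar mass of Na2SO3 = 126.05 g/mol → mol Na2SO3 = 10.92 / 126.05 = 0.08663
n = 0.606 / 0.08663 = 7.00 ≈ 7 → Na2SO3·7H2O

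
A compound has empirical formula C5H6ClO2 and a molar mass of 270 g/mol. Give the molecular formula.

Empirical-formula mass = 133.55 g/mol
n = 270 / 133.55 = 2.02 ≈ 2
Molecular formula = (C5H6ClO2)2 = C10H12Cl2O4

C10H12Cl2O4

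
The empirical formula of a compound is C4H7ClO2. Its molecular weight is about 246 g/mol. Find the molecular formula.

Empirical-formula mass = 122.55 g/mol
n = 246 / 122.55 = 2.01 ≈ 2
Molecular formula = (C4H7ClO2)2 = C8H14Cl2O4

C8H14Cl2O4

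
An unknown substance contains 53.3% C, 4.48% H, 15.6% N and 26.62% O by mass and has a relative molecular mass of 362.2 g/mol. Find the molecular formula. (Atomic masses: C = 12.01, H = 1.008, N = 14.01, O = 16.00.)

Assume 100 g: 53.3 g C, 4.48 g H, 15.6 g N, 26.62 g O.
n(C) = 53.3/12.01 = 4.438, n(H) = 4.48/1.008 = 4.444, n(N) = 15.6/14.01 = 1.113, n(O) = 26.62/16.00 = 1.664
Smallest is N at 1.113 mol; normalising gives C 3.986, H 3.991, N 1.000, O 1.494
Multiply by 2: C 7.97, H 7.98, N 2.00, O 2.99 → C8H8N2O3
Empirical-formula mass = 180.16 g/mol
n = 362.2 / 180.16 = 2.01 ≈ 2
Molecular formula = (C8H8N2O3)×2 = C16H16N4O6

C16H16N4O6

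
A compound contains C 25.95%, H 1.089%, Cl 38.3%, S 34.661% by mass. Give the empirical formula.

C2HClS

Assume 100 g: 25.95 g C, 1.089 g H, 38.3 g Cl, 34.661 g S.
C: 25.95 g ÷ 12.01 g/mol = 2.161 mol
H: 1.089 g ÷ 1.008 g/mol = 1.08 mol
Cl: 38.3 g ÷ 35.45 g/mol = 1.08 mol
S: 34.661 g ÷ 32.07 g/mol = 1.081 mol
Smallest is H at 1.08 mol; normalising gives C 2.000, H 1.000, Cl 1.000, S 1.000
≈ 2:1:1:1 → C2HClS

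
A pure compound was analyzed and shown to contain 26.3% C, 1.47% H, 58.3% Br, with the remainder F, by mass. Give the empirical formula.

Assume 100 g: 26.3 g C, 1.47 g H, 58.3 g Br, 13.93 g F.
Moles — C: 26.3 / 12.01 = 2.19 mol; H: 1.47 / 1.008 = 1.458 mol; Br: 58.3 / 79.90 = 0.7297 mol; F: 13.93 / 19.00 = 0.7332 mol
Divide by the smallest (0.7297 mol Br): C 3.001, H 1.999, Br 1.000, F 1.005
Ratio ≈ 3:2:1:1, so the empirical formula is C3H2BrF

C3H2BrF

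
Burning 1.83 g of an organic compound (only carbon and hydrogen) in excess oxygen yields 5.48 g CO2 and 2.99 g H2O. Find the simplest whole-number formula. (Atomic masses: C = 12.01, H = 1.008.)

C3H8

mol C = 5.48 / 44.01 = 0.1245; mass C = 0.1245 × 12.01 = 1.495 g
mol H = 2 × (2.99 / 18.02) = 0.3319; mass H = 0.3319 × 1.008 = 0.3345 g
Smallest is C at 0.1245 mol; normalising gives C 1.000, H 2.665
Scaling by 3: C 3.00, H 8.00 → C3H8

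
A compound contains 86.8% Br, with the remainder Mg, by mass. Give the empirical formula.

Assume 100 g: 86.8 g Br, 13.2 g Mg.
n(Br) = 86.8/79.90 = 1.086, n(Mg) = 13.2/24.31 = 0.543
Divide by the smallest (0.543 mol Mg): Br 2.001, Mg 1.000
≈ 2:1 → Br2Mg

Br2Mg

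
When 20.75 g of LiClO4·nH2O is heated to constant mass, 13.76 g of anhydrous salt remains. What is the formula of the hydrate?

Mass of water lost = 20.75 − 13.76 = 6.99 g → 6.99 / 18.02 = 0.3879 mol H2O
Molar mass of LiClO4 = 106.39 g/mol → mol LiClO4 = 13.76 / 106.39 = 0.1293
n = 0.3879 / 0.1293 = 3.00 ≈ 3 → LiClO4·3H2O

LiClO4·3H2O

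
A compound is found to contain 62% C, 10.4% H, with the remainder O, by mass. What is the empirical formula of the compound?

Assume 100 g: 62 g C, 10.4 g H, 27.6 g O.
Moles — C: 62 / 12.01 = 5.162 mol; H: 10.4 / 1.008 = 10.32 mol; O: 27.6 / 16.00 = 1.725 mol
Divide by the smallest (1.725 mol O): C 2.993, H 5.981, O 1.000
→ C3H6O

C3H6O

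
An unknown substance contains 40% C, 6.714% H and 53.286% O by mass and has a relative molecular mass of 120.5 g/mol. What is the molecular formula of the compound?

C4H8O4

Assume 100 g: 40 g C, 6.714 g H, 53.286 g O.
n(C) = 40/12.01 = 3.331, n(H) = 6.714/1.008 = 6.661, n(O) = 53.286/16.00 = 3.33
Ratios (÷ 3.33): C 1.000, H 2.000, O 1.000
≈ 1:2:1 → CH2O
Empirical-formula mass = 30.03 g/mol
n = 120.5 / 30.03 = 4.01 ≈ 4
Molecular formula = (CH2O)×4 = C4H8O4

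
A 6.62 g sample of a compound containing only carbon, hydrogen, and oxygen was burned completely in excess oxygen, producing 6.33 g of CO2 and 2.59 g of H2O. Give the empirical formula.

mol C = 6.33 / 44.01 = 0.1438; mass C = 0.1438 × 12.01 = 1.727 g
mol H = 2 × (2.59 / 18.02) = 0.2875; mass H = 0.2875 × 1.008 = 0.2898 g
mass O = 6.62 − (2.017) = 4.603 g → mol O = 0.2877
Divide by the smallest (0.1438 mol C): C 1.000, H 1.999, O 2.000
≈ 1:2:2 → CH2O2

CH2O2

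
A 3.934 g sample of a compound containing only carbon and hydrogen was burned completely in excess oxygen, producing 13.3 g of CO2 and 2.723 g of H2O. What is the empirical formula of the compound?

mol C = 13.3 / 44.01 = 0.3022; mass C = 0.3022 × 12.01 = 3.629 g
mol H = 2 × (2.723 / 18.02) = 0.3022; mass H = 0.3022 × 1.008 = 0.3046 g
Smallest is C at 0.3022 mol; normalising gives C 1.000, H 1.000
≈ 1:1 → CH

CH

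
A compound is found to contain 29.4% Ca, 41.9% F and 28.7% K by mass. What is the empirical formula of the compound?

CaF3K

Assume 100 g: 29.4 g Ca, 41.9 g F, 28.7 g K.
Moles — Ca: 29.4 / 40.08 = 0.7335 mol; F: 41.9 / 19.00 = 2.205 mol; K: 28.7 / 39.10 = 0.734 mol
Divide by the smallest (0.7335 mol Ca): Ca 1.000, F 3.006, K 1.001
Ratio ≈ 1:3:1, so the empirical formula is CaF3K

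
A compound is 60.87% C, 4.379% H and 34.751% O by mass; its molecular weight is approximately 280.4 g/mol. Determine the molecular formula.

C14H12O6

Assume 100 g: 60.87 g C, 4.379 g H, 34.751 g O.
Moles — C: 60.87 / 12.01 = 5.068 mol; H: 4.379 / 1.008 = 4.344 mol; O: 34.751 / 16.00 = 2.172 mol
Divide by the smallest (2.172 mol O): C 2.334, H 2.000, O 1.000
Multiply by 3: C 7.00, H 6.00, O 3.00 → C7H6O3
Empirical-formula mass = 138.12 g/mol
n = 280.4 / 138.12 = 2.03 ≈ 2
Molecular formula = (C7H6O3)×2 = C14H12O6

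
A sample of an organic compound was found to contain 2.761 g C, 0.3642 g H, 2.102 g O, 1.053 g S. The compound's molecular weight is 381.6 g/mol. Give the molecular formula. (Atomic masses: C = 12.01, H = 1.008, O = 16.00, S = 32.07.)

n(C) = 2.761/12.01 = 0.2299, n(H) = 0.3642/1.008 = 0.3613, n(O) = 2.102/16.00 = 0.1314, n(S) = 1.053/32.07 = 0.03283
Ratios (÷ 0.03283): C 7.002, H 11.004, O 4.001, S 1.000
≈ 7:11:4:1 → C7H11O4S
Empirical-formula mass = 191.23 g/mol
n = 381.6 / 191.23 = 2.00 ≈ 2
Molecular formula = (C7H11O4S)×2 = C14H22O8S2

C14H22O8S2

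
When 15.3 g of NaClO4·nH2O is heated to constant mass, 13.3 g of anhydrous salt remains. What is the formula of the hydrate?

NaClO4·H2O

Mass of water lost = 15.3 − 13.3 = 2 g → 2 / 18.02 = 0.111 mol H2O
Molar mass of NaClO4 = 122.44 g/mol → mol NaClO4 = 13.3 / 122.44 = 0.1086
n = 0.111 / 0.1086 = 1.02 ≈ 1 → NaClO4·H2O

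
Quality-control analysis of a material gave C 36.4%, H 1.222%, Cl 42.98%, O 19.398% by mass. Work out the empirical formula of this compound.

Assume 100 g: 36.4 g C, 1.222 g H, 42.98 g Cl, 19.398 g O.
C: 36.4 g ÷ 12.01 g/mol = 3.031 mol
H: 1.222 g ÷ 1.008 g/mol = 1.212 mol
Cl: 42.98 g ÷ 35.45 g/mol = 1.212 mol
O: 19.398 g ÷ 16.00 g/mol = 1.212 mol
Smallest is H at 1.212 mol; normalising gives C 2.500, H 1.000, Cl 1.000, O 1.000
Scaling by 2: C 5.00, H 2.00, Cl 2.00, O 2.00 → C5H2Cl2O2

C5H2Cl2O2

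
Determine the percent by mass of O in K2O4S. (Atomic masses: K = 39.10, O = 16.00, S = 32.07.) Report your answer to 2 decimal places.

Molar mass = 2(39.10) + 4(16.00) + 1(32.07) = 174.270 g/mol
Mass of O per mole = 4 × 16.00 = 64.000 g
% O = 64.000 / 174.270 × 100 = 36.72%

36.72%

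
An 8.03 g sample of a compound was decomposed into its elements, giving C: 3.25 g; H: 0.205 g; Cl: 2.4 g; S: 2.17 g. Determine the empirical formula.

Moles — C: 3.25 / 12.01 = 0.2706 mol; H: 0.205 / 1.008 = 0.2034 mol; Cl: 2.4 / 35.45 = 0.0677 mol; S: 2.17 / 32.07 = 0.06766 mol
Divide by the smallest (0.06766 mol S): C 3.999, H 3.006, Cl 1.001, S 1.000
≈ 4:3:1:1 → C4H3ClS

C4H3ClS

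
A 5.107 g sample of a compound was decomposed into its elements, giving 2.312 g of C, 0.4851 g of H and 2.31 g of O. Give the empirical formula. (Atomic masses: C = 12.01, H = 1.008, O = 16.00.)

C4H10O3

Moles — C: 2.312 / 12.01 = 0.1925 mol; H: 0.4851 / 1.008 = 0.4812 mol; O: 2.31 / 16.00 = 0.1444 mol
Ratios (÷ 0.1444): C 1.333, H 3.333, O 1.000
Scaling by 3: C 4.00, H 10.00, O 3.00 → C4H10O3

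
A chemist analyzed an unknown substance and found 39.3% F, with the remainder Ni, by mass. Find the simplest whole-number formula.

Assume 100 g: 39.3 g F, 60.7 g Ni.
F: 39.3 g ÷ 19.00 g/mol = 2.068 mol
Ni: 60.7 g ÷ 58.69 g/mol = 1.034 mol
Ratios (÷ 1.034): F 2.000, Ni 1.000
→ F2Ni

F2Ni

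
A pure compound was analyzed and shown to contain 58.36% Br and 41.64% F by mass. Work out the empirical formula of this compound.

Assume 100 g: 58.36 g Br, 41.64 g F.
Moles — Br: 58.36 / 79.90 = 0.7304 mol; F: 41.64 / 19.00 = 2.192 mol
Ratios (÷ 0.7304): Br 1.000, F 3.000
→ BrF3

BrF3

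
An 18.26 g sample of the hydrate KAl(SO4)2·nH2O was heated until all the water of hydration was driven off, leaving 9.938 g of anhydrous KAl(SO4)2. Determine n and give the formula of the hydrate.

KAl(SO4)2·12H2O

Mass of water lost = 18.26 − 9.938 = 8.322 g → 8.322 / 18.02 = 0.4618 mol H2O
Molar mass of KAl(SO4)2 = 258.22 g/mol → mol KAl(SO4)2 = 9.938 / 258.22 = 0.03849
n = 0.4618 / 0.03849 = 12.00 ≈ 12 → KAl(SO4)2·12H2O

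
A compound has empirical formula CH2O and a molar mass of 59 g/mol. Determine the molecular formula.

Empirical-formula mass = 30.03 g/mol
n = 59 / 30.03 = 1.96 ≈ 2
Molecular formula = (CH2O)2 = C2H4O2

C2H4O2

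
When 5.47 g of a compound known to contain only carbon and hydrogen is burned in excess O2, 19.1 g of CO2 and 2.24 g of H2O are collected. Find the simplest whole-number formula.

mol C = 19.1 / 44.01 = 0.4340; mass C = 0.4340 × 12.01 = 5.212 g
mol H = 2 × (2.24 / 18.02) = 0.2486; mass H = 0.2486 × 1.008 = 0.2506 g
Divide by the smallest (0.2486 mol H): C 1.746, H 1.000
Scaling by 4: C 6.98, H 4.00 → C7H4

C7H4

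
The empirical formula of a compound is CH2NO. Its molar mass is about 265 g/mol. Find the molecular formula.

C6H12N6O6

Empirical-formula mass = 44.04 g/mol
n = 265 / 44.04 = 6.02 ≈ 6
Molecular formula = (CH2NO)6 = C6H12N6O6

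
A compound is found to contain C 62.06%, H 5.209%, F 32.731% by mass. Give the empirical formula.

Assume 100 g: 62.06 g C, 5.209 g H, 32.731 g F.
n(C) = 62.06/12.01 = 5.167, n(H) = 5.209/1.008 = 5.168, n(F) = 32.731/19.00 = 1.723
Smallest is F at 1.723 mol; normalising gives C 3.000, H 3.000, F 1.000
→ C3H3F

C3H3F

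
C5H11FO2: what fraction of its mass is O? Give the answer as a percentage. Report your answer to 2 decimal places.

26.20%

Molar mass = 5(12.01) + 11(1.008) + 1(19.00) + 2(16.00) = 122.138 g/mol
Mass of O per mole = 2 × 16.00 = 32.000 g
% O = 32.000 / 122.138 × 100 = 26.20%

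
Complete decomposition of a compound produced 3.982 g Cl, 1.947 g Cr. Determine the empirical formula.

Cl3Cr

n(Cl) = 3.982/35.45 = 0.1123, n(Cr) = 1.947/52.00 = 0.03744
Divide by the smallest (0.03744 mol Cr): Cl 3.000, Cr 1.000
≈ 3:1 → Cl3Cr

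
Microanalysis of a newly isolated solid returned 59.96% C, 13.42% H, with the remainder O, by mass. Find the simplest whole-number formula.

C3H8O

Assume 100 g: 59.96 g C, 13.42 g H, 26.62 g O.
n(C) = 59.96/12.01 = 4.993, n(H) = 13.42/1.008 = 13.31, n(O) = 26.62/16.00 = 1.664
Ratios (÷ 1.664): C 3.001, H 8.002, O 1.000
→ C3H8O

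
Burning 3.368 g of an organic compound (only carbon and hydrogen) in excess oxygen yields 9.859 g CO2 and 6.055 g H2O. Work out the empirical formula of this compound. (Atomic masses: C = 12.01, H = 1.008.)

CH3

mol C = 9.859 / 44.01 = 0.2240; mass C = 0.2240 × 12.01 = 2.690 g
mol H = 2 × (6.055 / 18.02) = 0.6720; mass H = 0.6720 × 1.008 = 0.6774 g
Divide by the smallest (0.224 mol C): C 1.000, H 3.000
≈ 1:3 → CH3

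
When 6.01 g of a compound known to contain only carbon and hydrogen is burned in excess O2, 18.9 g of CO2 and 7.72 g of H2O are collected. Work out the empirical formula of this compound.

mol C = 18.9 / 44.01 = 0.4294; mass C = 0.4294 × 12.01 = 5.158 g
mol H = 2 × (7.72 / 18.02) = 0.8568; mass H = 0.8568 × 1.008 = 0.8637 g
Divide by the smallest (0.4294 mol C): C 1.000, H 1.995
→ CH2

CH2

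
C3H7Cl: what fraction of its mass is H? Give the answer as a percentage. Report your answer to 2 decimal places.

Molar mass = 3(12.01) + 7(1.008) + 1(35.45) = 78.536 g/mol
Mass of H per mole = 7 × 1.008 = 7.056 g
% H = 7.056 / 78.536 × 100 = 8.98%

8.98%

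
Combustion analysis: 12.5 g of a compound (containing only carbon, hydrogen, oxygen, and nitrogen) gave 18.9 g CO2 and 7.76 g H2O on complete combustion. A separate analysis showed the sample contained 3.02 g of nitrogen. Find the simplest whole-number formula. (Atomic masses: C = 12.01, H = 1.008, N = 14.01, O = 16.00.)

mol C = 18.9 / 44.01 = 0.4294; mass C = 0.4294 × 12.01 = 5.158 g
mol H = 2 × (7.76 / 18.02) = 0.8613; mass H = 0.8613 × 1.008 = 0.8682 g
mol N = 3.02 / 14.01 = 0.2156
mass O = 12.5 − (9.046) = 3.454 g → mol O = 0.2159
Smallest is N at 0.2156 mol; normalising gives C 1.992, H 3.995, N 1.000, O 1.002
→ C2H4NO

C2H4NO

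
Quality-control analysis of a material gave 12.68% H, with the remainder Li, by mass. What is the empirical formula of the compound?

Assume 100 g: 12.68 g H, 87.32 g Li.
H: 12.68 g ÷ 1.008 g/mol = 12.58 mol
Li: 87.32 g ÷ 6.94 g/mol = 12.58 mol
Divide by the smallest (12.58 mol H): H 1.000, Li 1.000
≈ 1:1 → HLi

HLi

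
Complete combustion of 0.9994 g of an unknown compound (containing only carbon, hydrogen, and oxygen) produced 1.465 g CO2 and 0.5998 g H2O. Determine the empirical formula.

mol C = 1.465 / 44.01 = 0.03329; mass C = 0.03329 × 12.01 = 0.3998 g
mol H = 2 × (0.5998 / 18.02) = 0.06657; mass H = 0.06657 × 1.008 = 0.06710 g
mass O = 0.9994 − (0.4669) = 0.5325 g → mol O = 0.03328
Smallest is O at 0.03328 mol; normalising gives C 1.000, H 2.000, O 1.000
≈ 1:2:1 → CH2O

CH2O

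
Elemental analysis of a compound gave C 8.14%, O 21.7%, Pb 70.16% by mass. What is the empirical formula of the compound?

Assume 100 g: 8.14 g C, 21.7 g O, 70.16 g Pb.
n(C) = 8.14/12.01 = 0.6778, n(O) = 21.7/16.00 = 1.356, n(Pb) = 70.16/207.2 = 0.3386
Smallest is Pb at 0.3386 mol; normalising gives C 2.002, O 4.005, Pb 1.000
→ C2O4Pb

C2O4Pb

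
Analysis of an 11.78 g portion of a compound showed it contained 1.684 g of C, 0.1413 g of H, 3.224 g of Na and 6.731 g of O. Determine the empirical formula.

CHNaO3

Moles — C: 1.684 / 12.01 = 0.1402 mol; H: 0.1413 / 1.008 = 0.1402 mol; Na: 3.224 / 22.99 = 0.1402 mol; O: 6.731 / 16.00 = 0.4207 mol
Divide by the smallest (0.1402 mol H): C 1.000, H 1.000, Na 1.000, O 3.001
Ratio ≈ 1:1:1:3, so the empirical formula is CHNaO3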